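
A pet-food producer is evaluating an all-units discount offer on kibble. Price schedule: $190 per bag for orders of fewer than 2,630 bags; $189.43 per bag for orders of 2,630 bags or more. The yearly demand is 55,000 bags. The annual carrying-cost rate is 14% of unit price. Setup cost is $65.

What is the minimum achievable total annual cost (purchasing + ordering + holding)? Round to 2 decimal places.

H₁ = 14%×$190 = $26.6000;  H₂ = 14%×$189.43 = $26.5202
EOQ₁ = √(2×55,000×65/26.6000) = 518.46  (< 2,630, feasible at tier 1)
EOQ₂ = √(2×55,000×65/26.5202) = 519.24  (< 2,630 → use Q = 2,630 at tier-2 price)
TC(tier 1 (EOQ₁), Q≈518.5) = $10,463,790.94
TC(tier 2, Q≈2,630.0) = $10,454,883.38
Minimum at tier 2: $10,454,883.38

$10,454,883.38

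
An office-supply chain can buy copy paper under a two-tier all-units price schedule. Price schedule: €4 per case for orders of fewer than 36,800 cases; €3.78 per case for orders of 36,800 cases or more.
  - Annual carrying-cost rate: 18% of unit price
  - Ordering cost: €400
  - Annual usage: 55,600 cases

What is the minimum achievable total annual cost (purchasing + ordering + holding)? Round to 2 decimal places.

H₁ = 18%×€4 = €0.7200;  H₂ = 18%×€3.78 = €0.6804
EOQ₁ = √(2×55,600×400/0.7200) = 7,859.88  (< 36,800, feasible at tier 1)
EOQ₂ = √(2×55,600×400/0.6804) = 8,085.38  (< 36,800 → use Q = 36,800 at tier-2 price)
TC(tier 1 (EOQ₁), Q≈7,859.9) = €228,059.12
TC(tier 2, Q≈36,800.0) = €223,291.71
Minimum at tier 2: €223,291.71

€223,291.71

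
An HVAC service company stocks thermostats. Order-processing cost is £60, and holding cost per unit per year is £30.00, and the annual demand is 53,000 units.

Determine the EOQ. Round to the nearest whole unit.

2DS/H = 2·53,000·60/30 = 212,000.00
EOQ = √212,000.00 ≈ 460.43

460 units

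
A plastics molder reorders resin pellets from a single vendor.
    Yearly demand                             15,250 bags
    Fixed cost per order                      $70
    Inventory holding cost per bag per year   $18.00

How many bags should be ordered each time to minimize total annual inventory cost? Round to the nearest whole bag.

Optimal lot size Q* = (2 × 15,250 × $70 / $18)^½ ≈ 344.40

344 bags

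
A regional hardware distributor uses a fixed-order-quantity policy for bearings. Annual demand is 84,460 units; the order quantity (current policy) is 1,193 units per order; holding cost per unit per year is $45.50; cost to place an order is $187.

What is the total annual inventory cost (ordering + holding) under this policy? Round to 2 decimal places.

Orders/yr = 84,460/1,193 = 70.796; ordering cost = 70.796 × $187 = $13,238.91
Average inventory = 1,193/2 = 596.5; holding cost = 596.5 × $45.5 = $27,140.75
Total = $13,238.91 + $27,140.75 = $40,379.66

$40,379.66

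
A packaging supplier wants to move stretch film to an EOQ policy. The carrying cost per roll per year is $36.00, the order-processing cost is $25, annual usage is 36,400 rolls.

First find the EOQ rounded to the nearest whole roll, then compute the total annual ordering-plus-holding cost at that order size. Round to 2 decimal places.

$8,094.44

EOQ = √(2DS/H) = √(2 × 36,400 × 25 / 36)
    = √(50,555.56) ≈ 224.85 → Q = 225 rolls
Annual ordering cost = (D/Q)·S = (36,400/225) × 25 = $4,044.44
Annual holding cost  = (Q/2)·H = (225/2) × 36 = $4,050.00
Total = $4,044.44 + $4,050.00 = $8,094.44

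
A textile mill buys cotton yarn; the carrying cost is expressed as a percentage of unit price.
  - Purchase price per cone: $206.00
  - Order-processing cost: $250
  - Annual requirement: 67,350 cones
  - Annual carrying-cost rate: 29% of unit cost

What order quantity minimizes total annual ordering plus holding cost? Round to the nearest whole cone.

751 cones

Holding cost per cone per year: H = 29% × $206 = $59.7400
2DS/H = 2·67,350·250/59.74 = 563,692.67
EOQ = √563,692.67 ≈ 750.79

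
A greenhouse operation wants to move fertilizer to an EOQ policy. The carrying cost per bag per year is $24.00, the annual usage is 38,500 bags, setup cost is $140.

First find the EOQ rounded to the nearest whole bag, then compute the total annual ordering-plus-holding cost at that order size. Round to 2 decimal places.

$16,084.78

2DS/H = 2·38,500·140/24 = 449,166.67
EOQ = √449,166.67 ≈ 670.20 → Q = 670 bags
Ordering: D/Q × S = 38,500/670 × $140 = $8,044.78
Holding:  Q/2 × H = 670/2 × $24 = $8,040.00
Total = $8,044.78 + $8,040.00 = $16,084.78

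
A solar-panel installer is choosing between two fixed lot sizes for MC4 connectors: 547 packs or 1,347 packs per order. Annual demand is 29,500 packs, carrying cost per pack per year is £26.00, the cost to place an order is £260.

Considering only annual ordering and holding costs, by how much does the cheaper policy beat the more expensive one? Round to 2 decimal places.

£2,072.20

Annual cost at Q: ordering D·S/Q plus holding Q·H/2.
TC(547) = (29,500/547)×260 + (547/2)×26 = £21,132.94
TC(1,347) = (29,500/1,347)×260 + (1,347/2)×26 = £23,205.14
Cheaper: Q = 547.  Difference = £2,072.20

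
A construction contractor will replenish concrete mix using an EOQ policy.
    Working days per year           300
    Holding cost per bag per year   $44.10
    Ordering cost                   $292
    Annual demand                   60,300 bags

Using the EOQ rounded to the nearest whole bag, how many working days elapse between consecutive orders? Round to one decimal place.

Q* = √(2·D·S / H) = √(2·60,300·292 / 44.1) = √798,530.6 ≈ 893.61 → Q = 894 bags
Cycle time = (working days × Q)/D = (300 × 894) / 60,300 = 4.448 days

4.4 days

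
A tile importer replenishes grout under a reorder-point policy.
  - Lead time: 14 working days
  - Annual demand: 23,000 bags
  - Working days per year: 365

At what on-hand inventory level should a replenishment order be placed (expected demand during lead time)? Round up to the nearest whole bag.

Daily demand d = 23,000 / 365 = 63.014 bags/day
Demand during lead time = 63.014 × 14 = 882.19
Reorder point = 882.19 → round up

883 bags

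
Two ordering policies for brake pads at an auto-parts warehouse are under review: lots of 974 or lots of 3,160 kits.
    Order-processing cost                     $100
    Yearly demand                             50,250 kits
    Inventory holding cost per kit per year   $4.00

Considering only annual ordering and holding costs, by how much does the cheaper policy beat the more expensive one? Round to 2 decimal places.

Annual cost at Q: ordering D·S/Q plus holding Q·H/2.
TC(974) = (50,250/974)×100 + (974/2)×4 = $7,107.14
TC(3,160) = (50,250/3,160)×100 + (3,160/2)×4 = $7,910.19
|ΔTC| = |$7,107.14 − $7,910.19| = $803.05

$803.05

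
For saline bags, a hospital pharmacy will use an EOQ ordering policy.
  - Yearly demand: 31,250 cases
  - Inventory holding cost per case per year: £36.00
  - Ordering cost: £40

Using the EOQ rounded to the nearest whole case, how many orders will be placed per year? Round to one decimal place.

118.4 orders per year

Optimal lot size Q* = (2 × 31,250 × £40 / £36)^½ ≈ 263.52 → Q = 264
N = D/Q = 31,250/264 ≈ 118.371 orders/yr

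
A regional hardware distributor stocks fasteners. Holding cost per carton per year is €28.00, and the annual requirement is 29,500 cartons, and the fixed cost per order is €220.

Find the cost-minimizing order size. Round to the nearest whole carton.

2DS/H = 2·29,500·220/28 = 463,571.43
EOQ = √463,571.43 ≈ 680.86

681 cartons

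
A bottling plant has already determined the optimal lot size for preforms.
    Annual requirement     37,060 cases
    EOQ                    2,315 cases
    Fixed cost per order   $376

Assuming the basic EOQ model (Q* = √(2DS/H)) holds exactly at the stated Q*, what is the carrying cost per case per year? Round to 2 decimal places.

$5.20

EOQ relation: Q² = 2DS/H, so rearrange for the unknown.
H = 2DS / Q² = 2 × 37,060 × 376 / 2,315² = 5.2002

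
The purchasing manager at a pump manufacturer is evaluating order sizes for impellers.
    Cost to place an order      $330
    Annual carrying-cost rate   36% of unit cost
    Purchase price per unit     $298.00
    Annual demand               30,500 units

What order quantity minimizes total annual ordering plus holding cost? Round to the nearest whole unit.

433 units

Carrying cost H = $298 × 36% = $107.2800/unit/yr
2DS/H = 2·30,500·330/107.28 = 187,639.82
EOQ = √187,639.82 ≈ 433.17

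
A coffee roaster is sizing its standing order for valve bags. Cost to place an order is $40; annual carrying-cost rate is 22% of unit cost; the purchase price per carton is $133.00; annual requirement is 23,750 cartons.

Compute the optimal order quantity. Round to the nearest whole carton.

Carrying cost H = $133 × 22% = $29.2600/carton/yr
Optimal lot size Q* = (2 × 23,750 × $40 / $29.26)^½ ≈ 254.82

255 cartons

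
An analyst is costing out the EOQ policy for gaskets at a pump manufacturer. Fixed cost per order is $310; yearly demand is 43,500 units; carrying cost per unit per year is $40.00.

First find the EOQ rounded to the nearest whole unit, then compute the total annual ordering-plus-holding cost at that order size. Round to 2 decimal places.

$32,845.09

Optimal lot size Q* = (2 × 43,500 × $310 / $40)^½ ≈ 821.13 → Q = 821 units
Ordering: D/Q × S = 43,500/821 × $310 = $16,425.09
Holding:  Q/2 × H = 821/2 × $40 = $16,420.00
Total = $16,425.09 + $16,420.00 = $32,845.09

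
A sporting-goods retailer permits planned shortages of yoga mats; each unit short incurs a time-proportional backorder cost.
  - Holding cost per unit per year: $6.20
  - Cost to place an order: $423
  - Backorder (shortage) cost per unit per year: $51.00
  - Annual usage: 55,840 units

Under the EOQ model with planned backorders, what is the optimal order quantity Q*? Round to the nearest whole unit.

Q* = √(2DS/H) · √((H + b)/b)
   = √(2 × 55,840 × 423 / 6.2) · √((6.2 + 51) / 51)
   = 2,760.337 × 1.0590 ≈ 2,923.31

2,923 units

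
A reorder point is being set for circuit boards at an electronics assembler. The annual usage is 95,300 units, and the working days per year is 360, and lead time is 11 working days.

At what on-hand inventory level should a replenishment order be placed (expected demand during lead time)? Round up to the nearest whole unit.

Daily demand d = 95,300 / 360 = 264.722 units/day
Demand during lead time = 264.722 × 11 = 2,911.94
Reorder point = 2,911.94 → round up

2,912 units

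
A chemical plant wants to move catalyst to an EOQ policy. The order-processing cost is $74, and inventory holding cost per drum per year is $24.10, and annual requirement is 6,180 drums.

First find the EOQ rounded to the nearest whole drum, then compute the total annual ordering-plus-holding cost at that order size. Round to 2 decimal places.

EOQ = √(2DS/H) = √(2 × 6,180 × 74 / 24.1)
    = √(37,951.87) ≈ 194.81 → Q = 195 drums
Annual ordering cost = (D/Q)·S = (6,180/195) × 74 = $2,345.23
Annual holding cost  = (Q/2)·H = (195/2) × 24.1 = $2,349.75
Total = $2,345.23 + $2,349.75 = $4,694.98

$4,694.98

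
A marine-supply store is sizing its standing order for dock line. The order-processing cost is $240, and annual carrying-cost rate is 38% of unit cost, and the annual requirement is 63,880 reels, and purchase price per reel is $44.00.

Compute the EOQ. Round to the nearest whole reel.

Carrying cost H = $44 × 38% = $16.7200/reel/yr
Q* = √(2·D·S / H) = √(2·63,880·240 / 16.72) = √1,833,875.6 ≈ 1,354.21

1,354 reels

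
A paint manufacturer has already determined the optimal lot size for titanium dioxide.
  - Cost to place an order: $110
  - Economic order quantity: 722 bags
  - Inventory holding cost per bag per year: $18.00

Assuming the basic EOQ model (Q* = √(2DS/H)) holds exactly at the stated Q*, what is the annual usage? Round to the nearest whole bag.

42,651 bags per year

EOQ relation: Q² = 2DS/H, so rearrange for the unknown.
D = Q²H / (2S) = 722² × 18 / (2 × 110) = 42,650.51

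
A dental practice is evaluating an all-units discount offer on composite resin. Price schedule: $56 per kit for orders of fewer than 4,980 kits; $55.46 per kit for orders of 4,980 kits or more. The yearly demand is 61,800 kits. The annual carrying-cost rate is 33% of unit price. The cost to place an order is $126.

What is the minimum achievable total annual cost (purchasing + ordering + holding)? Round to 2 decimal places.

H₁ = 33%×$56 = $18.4800;  H₂ = 33%×$55.46 = $18.3018
EOQ₁ = √(2×61,800×126/18.4800) = 918.00  (< 4,980, feasible at tier 1)
EOQ₂ = √(2×61,800×126/18.3018) = 922.46  (< 4,980 → use Q = 4,980 at tier-2 price)
TC(tier 1 (EOQ₁), Q≈918.0) = $3,477,764.67
TC(tier 2, Q≈4,980.0) = $3,474,563.10
Minimum at tier 2: $3,474,563.10

$3,474,563.10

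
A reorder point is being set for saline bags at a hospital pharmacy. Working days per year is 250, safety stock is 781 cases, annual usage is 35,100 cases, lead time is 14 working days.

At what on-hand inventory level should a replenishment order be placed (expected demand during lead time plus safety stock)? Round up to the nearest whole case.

Daily demand d = 35,100 / 250 = 140.400 cases/day
Demand during lead time = 140.400 × 14 = 1,965.60
Reorder point = 1,965.60 + 781 = 2,746.60 → round up

2,747 cases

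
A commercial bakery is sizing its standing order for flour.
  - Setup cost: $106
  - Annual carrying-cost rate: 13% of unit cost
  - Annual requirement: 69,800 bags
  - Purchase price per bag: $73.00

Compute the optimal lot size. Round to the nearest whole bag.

H = i·C = 0.13 × $73 = $9.4900 per bag-year
Optimal lot size Q* = (2 × 69,800 × $106 / $9.49)^½ ≈ 1,248.71

1,249 bags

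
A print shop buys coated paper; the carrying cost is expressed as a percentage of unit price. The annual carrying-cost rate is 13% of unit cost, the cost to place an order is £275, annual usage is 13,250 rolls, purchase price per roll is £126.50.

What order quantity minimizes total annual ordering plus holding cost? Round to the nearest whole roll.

666 rolls

Holding cost per roll per year: H = 13% × £126.5 = £16.4450
EOQ = √(2DS/H) = √(2 × 13,250 × 275 / 16.445)
    = √(443,143.81) ≈ 665.69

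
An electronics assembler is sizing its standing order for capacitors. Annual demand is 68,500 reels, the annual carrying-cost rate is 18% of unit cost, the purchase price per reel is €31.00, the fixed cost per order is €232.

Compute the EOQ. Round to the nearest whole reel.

Holding cost per reel per year: H = 18% × €31 = €5.5800
Q* = √(2·D·S / H) = √(2·68,500·232 / 5.58) = √5,696,057.3 ≈ 2,386.64

2,387 reels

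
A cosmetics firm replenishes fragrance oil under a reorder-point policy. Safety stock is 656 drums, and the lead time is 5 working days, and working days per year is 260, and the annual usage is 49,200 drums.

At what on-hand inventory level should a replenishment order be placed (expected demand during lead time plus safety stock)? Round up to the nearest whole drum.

1,603 drums

Daily demand d = 49,200 / 260 = 189.231 drums/day
Demand during lead time = 189.231 × 5 = 946.15
Reorder point = 946.15 + 656 = 1,602.15 → round up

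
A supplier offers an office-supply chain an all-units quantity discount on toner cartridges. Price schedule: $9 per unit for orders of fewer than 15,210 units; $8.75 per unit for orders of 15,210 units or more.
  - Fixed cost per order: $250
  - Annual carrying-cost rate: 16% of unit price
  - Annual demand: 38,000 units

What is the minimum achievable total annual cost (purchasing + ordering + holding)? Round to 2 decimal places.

H₁ = 16%×$9 = $1.4400;  H₂ = 16%×$8.75 = $1.4000
EOQ₁ = √(2×38,000×250/1.4400) = 3,632.42  (< 15,210, feasible at tier 1)
EOQ₂ = √(2×38,000×250/1.4000) = 3,683.94  (< 15,210 → use Q = 15,210 at tier-2 price)
TC(tier 1 (EOQ₁), Q≈3,632.4) = $347,230.68
TC(tier 2, Q≈15,210.0) = $343,771.59
Minimum at tier 2: $343,771.59

$343,771.59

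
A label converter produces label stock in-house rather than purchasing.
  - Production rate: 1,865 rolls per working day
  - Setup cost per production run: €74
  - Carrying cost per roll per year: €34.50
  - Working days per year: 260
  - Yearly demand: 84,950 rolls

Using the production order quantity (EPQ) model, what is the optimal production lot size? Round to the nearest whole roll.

d = 84,950/260 = 326.7308 rolls/day;  effective holding cost H(1 − d/p) = 34.5·(1 − 326.7308/1865) = 28.45592
Q* = √(2DS / H_eff) = √(2·84,950·74 / 28.45592) ≈ 664.70

665 rolls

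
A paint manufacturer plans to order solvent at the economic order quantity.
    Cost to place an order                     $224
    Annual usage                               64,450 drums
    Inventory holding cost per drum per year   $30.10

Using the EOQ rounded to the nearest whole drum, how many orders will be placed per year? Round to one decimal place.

65.8 orders per year

2DS/H = 2·64,450·224/30.1 = 959,255.81
EOQ = √959,255.81 ≈ 979.42 → Q = 979
N = D/Q = 64,450/979 ≈ 65.832 orders/yr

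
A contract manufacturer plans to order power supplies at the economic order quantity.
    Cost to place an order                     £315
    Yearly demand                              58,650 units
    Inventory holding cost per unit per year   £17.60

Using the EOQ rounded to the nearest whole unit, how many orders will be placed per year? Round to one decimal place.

EOQ = √(2DS/H) = √(2 × 58,650 × 315 / 17.6)
    = √(2,099,403.41) ≈ 1,448.93 → Q = 1,449
N = D/Q = 58,650/1,449 ≈ 40.476 orders/yr

40.5 orders per year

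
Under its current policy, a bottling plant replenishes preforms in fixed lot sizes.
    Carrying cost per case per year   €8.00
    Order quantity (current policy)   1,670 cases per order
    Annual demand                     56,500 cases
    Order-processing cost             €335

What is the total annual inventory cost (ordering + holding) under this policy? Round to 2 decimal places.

€18,013.83

Orders/yr = 56,500/1,670 = 33.832; ordering cost = 33.832 × €335 = €11,333.83
Average inventory = 1,670/2 = 835; holding cost = 835 × €8 = €6,680.00
Total = €11,333.83 + €6,680.00 = €18,013.83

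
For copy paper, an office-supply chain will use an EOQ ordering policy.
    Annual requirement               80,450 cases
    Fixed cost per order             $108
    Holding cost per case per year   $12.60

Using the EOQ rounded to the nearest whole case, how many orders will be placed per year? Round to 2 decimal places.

68.53 orders per year

Optimal lot size Q* = (2 × 80,450 × $108 / $12.6)^½ ≈ 1,174.37 → Q = 1,174
Orders per year = D/Q = 80,450 / 1,174 = 68.526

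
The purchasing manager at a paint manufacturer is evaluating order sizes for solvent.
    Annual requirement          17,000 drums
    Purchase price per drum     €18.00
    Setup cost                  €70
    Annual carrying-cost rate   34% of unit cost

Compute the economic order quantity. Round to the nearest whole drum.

H = i·C = 0.34 × €18 = €6.1200 per drum-year
EOQ = √(2DS/H) = √(2 × 17,000 × 70 / 6.12)
    = √(388,888.89) ≈ 623.61

624 drums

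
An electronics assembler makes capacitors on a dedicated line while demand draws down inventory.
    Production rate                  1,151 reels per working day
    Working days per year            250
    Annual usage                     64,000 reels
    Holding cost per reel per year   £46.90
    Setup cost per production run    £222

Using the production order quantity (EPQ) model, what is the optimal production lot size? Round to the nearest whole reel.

883 reels

d = 64,000/250 = 256.0000 reels/day;  effective holding cost H(1 − d/p) = 46.9·(1 − 256.0000/1151) = 36.46872
Q* = √(2DS / H_eff) = √(2·64,000·222 / 36.46872) ≈ 882.72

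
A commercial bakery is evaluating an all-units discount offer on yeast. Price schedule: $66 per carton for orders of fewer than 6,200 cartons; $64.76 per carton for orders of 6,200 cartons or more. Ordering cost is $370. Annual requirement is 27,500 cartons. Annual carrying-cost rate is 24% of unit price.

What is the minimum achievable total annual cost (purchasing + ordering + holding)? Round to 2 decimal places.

$1,830,722.57

H₁ = 24%×$66 = $15.8400;  H₂ = 24%×$64.76 = $15.5424
EOQ₁ = √(2×27,500×370/15.8400) = 1,133.46  (< 6,200, feasible at tier 1)
EOQ₂ = √(2×27,500×370/15.5424) = 1,144.26  (< 6,200 → use Q = 6,200 at tier-2 price)
TC(tier 1 (EOQ₁), Q≈1,133.5) = $1,832,953.94
TC(tier 2, Q≈6,200.0) = $1,830,722.57
Minimum at tier 2: $1,830,722.57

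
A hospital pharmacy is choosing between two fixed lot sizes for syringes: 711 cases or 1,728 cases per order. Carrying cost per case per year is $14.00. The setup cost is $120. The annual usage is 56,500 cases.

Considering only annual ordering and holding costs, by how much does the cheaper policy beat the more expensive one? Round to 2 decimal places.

For each Q, cost = (D/Q)·S + (Q/2)·H.
TC(711) = (56,500/711)×120 + (711/2)×14 = $14,512.86
TC(1,728) = (56,500/1,728)×120 + (1,728/2)×14 = $16,019.61
|ΔTC| = |$14,512.86 − $16,019.61| = $1,506.75

$1,506.75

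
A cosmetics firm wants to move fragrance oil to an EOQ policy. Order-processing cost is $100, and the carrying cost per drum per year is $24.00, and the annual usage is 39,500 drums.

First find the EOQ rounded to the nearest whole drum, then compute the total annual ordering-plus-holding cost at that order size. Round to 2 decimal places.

$13,769.53

Q* = √(2·D·S / H) = √(2·39,500·100 / 24) = √329,166.7 ≈ 573.73 → Q = 574 drums
Annual ordering cost = (D/Q)·S = (39,500/574) × 100 = $6,881.53
Annual holding cost  = (Q/2)·H = (574/2) × 24 = $6,888.00
Total = $6,881.53 + $6,888.00 = $13,769.53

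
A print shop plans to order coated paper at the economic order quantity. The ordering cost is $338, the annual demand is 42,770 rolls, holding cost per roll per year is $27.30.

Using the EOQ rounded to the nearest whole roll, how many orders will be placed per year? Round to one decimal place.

EOQ = √(2DS/H) = √(2 × 42,770 × 338 / 27.3)
    = √(1,059,066.67) ≈ 1,029.11 → Q = 1,029
N = D/Q = 42,770/1,029 ≈ 41.565 orders/yr

41.6 orders per year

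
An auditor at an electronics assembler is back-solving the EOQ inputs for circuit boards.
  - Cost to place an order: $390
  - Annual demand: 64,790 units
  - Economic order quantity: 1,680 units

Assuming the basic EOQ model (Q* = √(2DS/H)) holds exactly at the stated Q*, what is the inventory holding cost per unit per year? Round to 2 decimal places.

$17.91

From Q* = √(2DS/H) ⇒ Q*² = 2DS/H.
H = 2DS / Q² = 2 × 64,790 × 390 / 1,680² = 17.9054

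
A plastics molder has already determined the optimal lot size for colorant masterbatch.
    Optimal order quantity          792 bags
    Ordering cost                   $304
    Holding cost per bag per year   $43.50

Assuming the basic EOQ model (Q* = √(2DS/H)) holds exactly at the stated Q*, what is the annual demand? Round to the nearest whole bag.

44,878 bags per year

From Q* = √(2DS/H) ⇒ Q*² = 2DS/H.
D = Q²H / (2S) = 792² × 43.5 / (2 × 304) = 44,878.26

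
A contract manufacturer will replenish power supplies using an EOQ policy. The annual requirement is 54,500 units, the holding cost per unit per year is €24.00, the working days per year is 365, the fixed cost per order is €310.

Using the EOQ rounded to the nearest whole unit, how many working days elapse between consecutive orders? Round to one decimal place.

7.9 days

2DS/H = 2·54,500·310/24 = 1,407,916.67
EOQ = √1,407,916.67 ≈ 1,186.56 → Q = 1,187 units
T = Q/D × 365 days = 1,187/54,500 × 365 = 7.950 days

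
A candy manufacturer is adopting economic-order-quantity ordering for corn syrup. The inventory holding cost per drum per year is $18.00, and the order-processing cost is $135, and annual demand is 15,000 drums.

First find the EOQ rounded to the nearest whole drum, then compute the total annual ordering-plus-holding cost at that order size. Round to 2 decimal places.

$8,538.15

EOQ = √(2DS/H) = √(2 × 15,000 × 135 / 18)
    = √(225,000.00) ≈ 474.34 → Q = 474 drums
Orders/yr = 15,000/474 = 31.646; ordering cost = 31.646 × $135 = $4,272.15
Average inventory = 474/2 = 237; holding cost = 237 × $18 = $4,266.00
Total = $4,272.15 + $4,266.00 = $8,538.15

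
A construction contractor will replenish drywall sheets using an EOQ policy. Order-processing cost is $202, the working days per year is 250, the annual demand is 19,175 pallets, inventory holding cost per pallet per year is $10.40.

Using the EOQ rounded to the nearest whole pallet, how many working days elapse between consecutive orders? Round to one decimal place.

EOQ = √(2DS/H) = √(2 × 19,175 × 202 / 10.4)
    = √(744,875.00) ≈ 863.06 → Q = 863 pallets
T = Q/D × 250 days = 863/19,175 × 250 = 11.252 days

11.3 days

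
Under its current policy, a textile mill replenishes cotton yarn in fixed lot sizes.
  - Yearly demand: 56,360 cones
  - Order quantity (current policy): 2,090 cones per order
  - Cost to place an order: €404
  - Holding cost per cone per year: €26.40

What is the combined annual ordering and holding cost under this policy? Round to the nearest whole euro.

€38,482

Orders/yr = 56,360/2,090 = 26.967; ordering cost = 26.967 × €404 = €10,894.47
Average inventory = 2,090/2 = 1045; holding cost = 1045 × €26.4 = €27,588.00
Total = €10,894.47 + €27,588.00 = €38,482.47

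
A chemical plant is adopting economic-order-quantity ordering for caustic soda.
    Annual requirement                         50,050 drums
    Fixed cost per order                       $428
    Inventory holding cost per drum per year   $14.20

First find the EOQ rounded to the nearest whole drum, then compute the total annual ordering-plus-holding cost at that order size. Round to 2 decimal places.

Optimal lot size Q* = (2 × 50,050 × $428 / $14.2)^½ ≈ 1,736.98 → Q = 1,737 drums
Annual ordering cost = (D/Q)·S = (50,050/1,737) × 428 = $12,332.41
Annual holding cost  = (Q/2)·H = (1,737/2) × 14.2 = $12,332.70
Total = $12,332.41 + $12,332.70 = $24,665.11

$24,665.11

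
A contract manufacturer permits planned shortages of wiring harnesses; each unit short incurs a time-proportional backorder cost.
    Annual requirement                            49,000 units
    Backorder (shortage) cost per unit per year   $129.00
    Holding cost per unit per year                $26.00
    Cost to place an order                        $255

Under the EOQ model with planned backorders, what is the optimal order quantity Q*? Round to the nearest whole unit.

1,075 units

Basic EOQ = √(2·49,000·255/26) = 980.385
Backorder adjustment √((H+b)/b) = √((26+129)/129) = 1.0962
Q* = 980.385 × 1.0962 ≈ 1,074.65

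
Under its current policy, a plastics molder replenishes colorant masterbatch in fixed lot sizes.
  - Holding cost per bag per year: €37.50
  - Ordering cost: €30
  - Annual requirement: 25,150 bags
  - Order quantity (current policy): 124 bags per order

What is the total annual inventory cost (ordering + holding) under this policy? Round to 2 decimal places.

€8,409.68

Orders/yr = 25,150/124 = 202.823; ordering cost = 202.823 × €30 = €6,084.68
Average inventory = 124/2 = 62; holding cost = 62 × €37.5 = €2,325.00
Total = €6,084.68 + €2,325.00 = €8,409.68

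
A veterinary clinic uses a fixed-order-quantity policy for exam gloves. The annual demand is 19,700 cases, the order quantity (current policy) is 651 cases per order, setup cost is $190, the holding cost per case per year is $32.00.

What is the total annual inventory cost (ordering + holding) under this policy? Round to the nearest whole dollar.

$16,166

Annual ordering cost = (D/Q)·S = (19,700/651) × 190 = $5,749.62
Annual holding cost  = (Q/2)·H = (651/2) × 32 = $10,416.00
Total = $5,749.62 + $10,416.00 = $16,165.62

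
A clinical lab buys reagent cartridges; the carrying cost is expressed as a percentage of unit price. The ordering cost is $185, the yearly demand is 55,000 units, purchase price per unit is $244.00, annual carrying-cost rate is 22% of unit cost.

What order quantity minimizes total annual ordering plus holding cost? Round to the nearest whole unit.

Holding cost per unit per year: H = 22% × $244 = $53.6800
2DS/H = 2·55,000·185/53.68 = 379,098.36
EOQ = √379,098.36 ≈ 615.71

616 units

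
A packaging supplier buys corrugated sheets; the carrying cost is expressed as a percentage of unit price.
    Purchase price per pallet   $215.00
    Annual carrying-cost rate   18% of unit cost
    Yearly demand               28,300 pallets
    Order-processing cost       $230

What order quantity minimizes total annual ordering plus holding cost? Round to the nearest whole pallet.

H = i·C = 0.18 × $215 = $38.7000 per pallet-year
2DS/H = 2·28,300·230/38.7 = 336,382.43
EOQ = √336,382.43 ≈ 579.98

580 pallets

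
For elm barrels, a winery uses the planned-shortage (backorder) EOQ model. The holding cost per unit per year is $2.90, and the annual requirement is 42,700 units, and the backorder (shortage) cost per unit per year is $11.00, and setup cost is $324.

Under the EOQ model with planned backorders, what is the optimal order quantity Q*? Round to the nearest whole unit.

Basic EOQ = √(2·42,700·324/2.9) = 3,088.890
Backorder adjustment √((H+b)/b) = √((2.9+11)/11) = 1.1241
Q* = 3,088.890 × 1.1241 ≈ 3,472.27

3,472 units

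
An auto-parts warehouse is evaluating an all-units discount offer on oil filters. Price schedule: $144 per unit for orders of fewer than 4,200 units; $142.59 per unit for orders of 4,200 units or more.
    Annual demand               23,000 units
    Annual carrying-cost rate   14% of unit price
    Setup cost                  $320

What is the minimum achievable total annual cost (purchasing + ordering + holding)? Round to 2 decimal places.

H₁ = 14%×$144 = $20.1600;  H₂ = 14%×$142.59 = $19.9626
EOQ₁ = √(2×23,000×320/20.1600) = 854.49  (< 4,200, feasible at tier 1)
EOQ₂ = √(2×23,000×320/19.9626) = 858.71  (< 4,200 → use Q = 4,200 at tier-2 price)
TC(tier 1 (EOQ₁), Q≈854.5) = $3,329,226.58
TC(tier 2, Q≈4,200.0) = $3,323,243.84
Minimum at tier 2: $3,323,243.84

$3,323,243.84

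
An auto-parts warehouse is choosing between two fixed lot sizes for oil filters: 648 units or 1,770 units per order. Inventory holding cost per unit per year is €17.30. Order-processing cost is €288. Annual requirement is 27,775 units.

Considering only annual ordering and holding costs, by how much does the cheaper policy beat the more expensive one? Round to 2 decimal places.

TC(Q) = (D/Q)S + (Q/2)H
TC(648) = (27,775/648)×288 + (648/2)×17.3 = €17,949.64
TC(1,770) = (27,775/1,770)×288 + (1,770/2)×17.3 = €19,829.82
|ΔTC| = |€17,949.64 − €19,829.82| = €1,880.18

€1,880.18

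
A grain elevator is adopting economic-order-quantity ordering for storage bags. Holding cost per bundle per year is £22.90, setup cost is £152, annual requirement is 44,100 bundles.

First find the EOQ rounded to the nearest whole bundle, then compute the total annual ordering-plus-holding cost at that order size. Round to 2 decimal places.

£17,521.60

Q* = √(2·D·S / H) = √(2·44,100·152 / 22.9) = √585,432.3 ≈ 765.14 → Q = 765 bundles
Ordering: D/Q × S = 44,100/765 × £152 = £8,762.35
Holding:  Q/2 × H = 765/2 × £22.9 = £8,759.25
Total = £8,762.35 + £8,759.25 = £17,521.60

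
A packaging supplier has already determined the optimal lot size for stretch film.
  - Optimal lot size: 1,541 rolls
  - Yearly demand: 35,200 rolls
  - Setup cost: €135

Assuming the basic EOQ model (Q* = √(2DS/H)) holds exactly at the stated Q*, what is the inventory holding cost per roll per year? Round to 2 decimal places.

€4.00

EOQ relation: Q² = 2DS/H, so rearrange for the unknown.
H = 2DS / Q² = 2 × 35,200 × 135 / 1,541² = 4.0022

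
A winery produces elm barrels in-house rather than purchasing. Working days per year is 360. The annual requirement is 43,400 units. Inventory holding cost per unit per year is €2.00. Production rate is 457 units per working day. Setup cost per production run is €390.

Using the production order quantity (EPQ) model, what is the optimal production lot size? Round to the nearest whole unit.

Daily demand d = 43,400/360 = 120.556; p = 457; 1 − d/p = 0.73620
EPQ = √(2DS / (H(1 − d/p)))
    = √(2 × 43,400 × 390 / (2 × 0.73620)) ≈ 4,794.89

4,795 units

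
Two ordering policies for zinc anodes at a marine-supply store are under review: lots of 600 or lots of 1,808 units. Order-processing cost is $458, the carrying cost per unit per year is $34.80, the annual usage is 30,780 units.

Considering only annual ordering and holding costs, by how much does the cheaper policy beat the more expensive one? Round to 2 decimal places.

For each Q, cost = (D/Q)·S + (Q/2)·H.
TC(600) = (30,780/600)×458 + (600/2)×34.8 = $33,935.40
TC(1,808) = (30,780/1,808)×458 + (1,808/2)×34.8 = $39,256.35
Lots of 600 are cheaper by $5,320.95.

$5,320.95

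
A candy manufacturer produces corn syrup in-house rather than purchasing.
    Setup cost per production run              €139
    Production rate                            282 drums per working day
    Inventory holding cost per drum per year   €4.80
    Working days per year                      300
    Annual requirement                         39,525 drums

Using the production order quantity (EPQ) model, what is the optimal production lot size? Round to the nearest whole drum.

Daily demand d = 39,525/300 = 131.750; p = 282; 1 − d/p = 0.53280
EPQ = √(2DS / (H(1 − d/p)))
    = √(2 × 39,525 × 139 / (4.8 × 0.53280)) ≈ 2,072.79

2,073 drums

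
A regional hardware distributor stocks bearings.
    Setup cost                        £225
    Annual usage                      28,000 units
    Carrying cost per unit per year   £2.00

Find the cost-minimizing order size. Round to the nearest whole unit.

2,510 units

Optimal lot size Q* = (2 × 28,000 × £225 / £2)^½ ≈ 2,509.98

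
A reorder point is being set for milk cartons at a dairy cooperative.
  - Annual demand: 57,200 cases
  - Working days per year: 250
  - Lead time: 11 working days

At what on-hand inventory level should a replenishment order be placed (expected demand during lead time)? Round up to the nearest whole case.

Daily demand d = 57,200 / 250 = 228.800 cases/day
Demand during lead time = 228.800 × 11 = 2,516.80
Reorder point = 2,516.80 → round up

2,517 cases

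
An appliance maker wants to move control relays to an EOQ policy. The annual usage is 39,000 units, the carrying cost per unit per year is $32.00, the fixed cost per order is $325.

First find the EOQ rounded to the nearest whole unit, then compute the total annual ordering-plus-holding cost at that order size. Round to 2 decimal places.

EOQ = √(2DS/H) = √(2 × 39,000 × 325 / 32)
    = √(792,187.50) ≈ 890.05 → Q = 890 units
Orders/yr = 39,000/890 = 43.820; ordering cost = 43.820 × $325 = $14,241.57
Average inventory = 890/2 = 445; holding cost = 445 × $32 = $14,240.00
Total = $14,241.57 + $14,240.00 = $28,481.57

$28,481.57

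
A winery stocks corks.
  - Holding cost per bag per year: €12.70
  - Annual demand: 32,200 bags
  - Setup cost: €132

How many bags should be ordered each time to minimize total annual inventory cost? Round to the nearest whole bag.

818 bags

Q* = √(2·D·S / H) = √(2·32,200·132 / 12.7) = √669,354.3 ≈ 818.14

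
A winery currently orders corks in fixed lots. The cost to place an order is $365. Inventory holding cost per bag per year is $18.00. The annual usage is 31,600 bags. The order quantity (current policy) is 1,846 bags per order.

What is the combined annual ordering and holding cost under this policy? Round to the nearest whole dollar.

$22,862

Annual ordering cost = (D/Q)·S = (31,600/1,846) × 365 = $6,248.10
Annual holding cost  = (Q/2)·H = (1,846/2) × 18 = $16,614.00
Total = $6,248.10 + $16,614.00 = $22,862.10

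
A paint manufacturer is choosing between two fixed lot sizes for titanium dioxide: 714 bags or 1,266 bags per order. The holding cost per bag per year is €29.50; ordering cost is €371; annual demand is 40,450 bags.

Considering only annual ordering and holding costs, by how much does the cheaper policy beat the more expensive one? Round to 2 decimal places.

€1,022.31

For each Q, cost = (D/Q)·S + (Q/2)·H.
TC(714) = (40,450/714)×371 + (714/2)×29.5 = €31,549.64
TC(1,266) = (40,450/1,266)×371 + (1,266/2)×29.5 = €30,527.33
|ΔTC| = |€31,549.64 − €30,527.33| = €1,022.31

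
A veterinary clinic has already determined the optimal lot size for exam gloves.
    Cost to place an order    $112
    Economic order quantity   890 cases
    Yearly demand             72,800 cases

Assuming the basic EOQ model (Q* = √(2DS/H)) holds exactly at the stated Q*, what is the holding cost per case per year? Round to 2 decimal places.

$20.59

EOQ relation: Q² = 2DS/H, so rearrange for the unknown.
H = 2DS / Q² = 2 × 72,800 × 112 / 890² = 20.5873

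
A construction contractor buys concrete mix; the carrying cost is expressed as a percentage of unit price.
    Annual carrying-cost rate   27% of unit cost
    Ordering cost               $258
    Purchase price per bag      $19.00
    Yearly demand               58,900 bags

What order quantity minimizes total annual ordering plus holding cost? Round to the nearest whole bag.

Holding cost per bag per year: H = 27% × $19 = $5.1300
2DS/H = 2·58,900·258/5.13 = 5,924,444.44
EOQ = √5,924,444.44 ≈ 2,434.02

2,434 bags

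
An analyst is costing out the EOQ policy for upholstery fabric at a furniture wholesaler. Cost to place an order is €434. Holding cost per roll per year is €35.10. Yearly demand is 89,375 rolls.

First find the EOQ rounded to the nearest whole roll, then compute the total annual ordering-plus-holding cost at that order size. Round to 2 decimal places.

Q* = √(2·D·S / H) = √(2·89,375·434 / 35.1) = √2,210,185.2 ≈ 1,486.67 → Q = 1,487 rolls
Annual ordering cost = (D/Q)·S = (89,375/1,487) × 434 = €26,085.24
Annual holding cost  = (Q/2)·H = (1,487/2) × 35.1 = €26,096.85
Total = €26,085.24 + €26,096.85 = €52,182.09

€52,182.09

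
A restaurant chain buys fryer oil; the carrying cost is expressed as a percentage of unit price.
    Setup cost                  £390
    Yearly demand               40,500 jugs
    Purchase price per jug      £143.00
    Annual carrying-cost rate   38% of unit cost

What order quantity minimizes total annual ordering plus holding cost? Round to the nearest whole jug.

762 jugs

Holding cost per jug per year: H = 38% × £143 = £54.3400
Q* = √(2·D·S / H) = √(2·40,500·390 / 54.34) = √581,339.7 ≈ 762.46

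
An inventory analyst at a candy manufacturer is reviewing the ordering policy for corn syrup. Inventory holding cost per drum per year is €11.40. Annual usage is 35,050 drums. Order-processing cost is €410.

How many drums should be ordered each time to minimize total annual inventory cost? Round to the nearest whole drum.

2DS/H = 2·35,050·410/11.4 = 2,521,140.35
EOQ = √2,521,140.35 ≈ 1,587.81

1,588 drums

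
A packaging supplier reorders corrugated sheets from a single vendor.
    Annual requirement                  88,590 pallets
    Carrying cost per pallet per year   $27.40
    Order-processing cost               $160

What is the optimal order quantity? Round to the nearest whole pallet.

1,017 pallets

Q* = √(2·D·S / H) = √(2·88,590·160 / 27.4) = √1,034,627.7 ≈ 1,017.17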